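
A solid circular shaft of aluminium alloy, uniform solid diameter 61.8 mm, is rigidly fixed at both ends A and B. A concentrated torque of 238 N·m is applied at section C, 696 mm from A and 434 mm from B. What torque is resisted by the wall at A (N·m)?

91.4 N·m

With uniform GJ and both ends fixed, compatibility θ_AC = θ_CB gives T_A·a = T_B·b, together with T_A + T_B = T₀.
T_A = T₀·b/(a+b) = 238.0·434/1130 = 91.41 N·m; T_B = 146.6 N·m.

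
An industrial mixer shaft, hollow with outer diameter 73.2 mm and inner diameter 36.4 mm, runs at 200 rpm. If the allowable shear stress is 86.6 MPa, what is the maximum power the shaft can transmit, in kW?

131 kW

J = π(d_o⁴ − d_i⁴)/32 = π(0.0732⁴ − 0.0364⁴)/32 = 2.646×10^-6 m⁴.
T_max = τ_allow·J/r = 8.66×10^7 × 2.646×10^-6 / 0.0366 = 6262 N·m.
ω = 2π·200/60 = 20.94 rad/s, so P_max = T_max·ω = 1.311×10^5 W.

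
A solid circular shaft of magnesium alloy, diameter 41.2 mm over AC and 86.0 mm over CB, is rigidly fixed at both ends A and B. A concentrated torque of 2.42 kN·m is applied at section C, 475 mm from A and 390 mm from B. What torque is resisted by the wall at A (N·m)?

100 N·m

Compatibility: T_A·a/J_AC = T_B·b/J_CB with T_A + T_B = T₀.
J_AC = 2.83×10^-7 m⁴, J_CB = 5.37×10^-6 m⁴, so T_A = T₀·(J_AC/a)/((J_AC/a)+(J_CB/b)) = 100.3 N·m, T_B = 2320 N·m.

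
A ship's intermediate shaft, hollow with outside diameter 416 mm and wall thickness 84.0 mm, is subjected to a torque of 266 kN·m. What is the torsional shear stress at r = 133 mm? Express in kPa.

13800 kPa

J = π(d_o⁴ − d_i⁴)/32 = π(0.416⁴ − 0.248⁴)/32 = 2.569×10^-3 m⁴.
Shear stress varies linearly with radius: τ = T·r/J = 266000 × 0.133 / 2.569×10^-3 = 1.377×10^7 Pa.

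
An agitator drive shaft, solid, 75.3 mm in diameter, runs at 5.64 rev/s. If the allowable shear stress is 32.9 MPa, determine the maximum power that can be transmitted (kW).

97.7 kW

J = πd⁴/32 = π(0.0753)⁴/32 = 3.156×10^-6 m⁴.
T_max = τ_allow·J/r = 3.29×10^7 × 3.156×10^-6 / 0.0376 = 2758 N·m.
ω = 2π·5.64 = 35.44 rad/s, so P_max = T_max·ω = 9.774×10^4 W.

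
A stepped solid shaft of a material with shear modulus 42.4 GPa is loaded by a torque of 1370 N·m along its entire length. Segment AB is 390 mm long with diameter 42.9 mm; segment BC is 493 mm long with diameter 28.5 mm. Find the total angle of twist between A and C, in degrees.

J_AB = π(0.0429)⁴/32 = 3.33×10^-7 m⁴; J_BC = π(0.0285)⁴/32 = 6.48×10^-8 m⁴.
θ = (T/G)·Σ L_i/J_i = (1370/42.4×10⁹)·(0.390/3.33×10^-7 + 0.493/6.48×10^-8) = 0.2838 rad.

16.3°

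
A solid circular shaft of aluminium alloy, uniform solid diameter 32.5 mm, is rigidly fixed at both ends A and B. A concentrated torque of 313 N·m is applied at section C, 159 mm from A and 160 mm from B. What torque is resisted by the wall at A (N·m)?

157 N·m

With uniform GJ and both ends fixed, compatibility θ_AC = θ_CB gives T_A·a = T_B·b, together with T_A + T_B = T₀.
T_A = T₀·b/(a+b) = 313.0·160/319.0 = 157.0 N·m; T_B = 156.0 N·m.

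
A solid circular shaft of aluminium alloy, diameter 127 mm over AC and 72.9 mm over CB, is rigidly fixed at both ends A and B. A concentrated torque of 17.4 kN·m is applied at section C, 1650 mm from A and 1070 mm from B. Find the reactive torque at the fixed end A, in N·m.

Compatibility: T_A·a/J_AC = T_B·b/J_CB with T_A + T_B = T₀.
J_AC = 2.55×10^-5 m⁴, J_CB = 2.77×10^-6 m⁴, so T_A = T₀·(J_AC/a)/((J_AC/a)+(J_CB/b)) = 14900 N·m, T_B = 2495 N·m.

14900 N·m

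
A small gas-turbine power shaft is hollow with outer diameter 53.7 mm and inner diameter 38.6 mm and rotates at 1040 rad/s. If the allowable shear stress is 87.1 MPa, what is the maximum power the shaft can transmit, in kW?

2020 kW

J = π(d_o⁴ − d_i⁴)/32 = π(0.0537⁴ − 0.0386⁴)/32 = 5.984×10^-7 m⁴.
T_max = τ_allow·J/r = 8.71×10^7 × 5.984×10^-7 / 0.0269 = 1941 N·m.
ω = 1040 rad/s, so P_max = T_max·ω = 2.019×10^6 W.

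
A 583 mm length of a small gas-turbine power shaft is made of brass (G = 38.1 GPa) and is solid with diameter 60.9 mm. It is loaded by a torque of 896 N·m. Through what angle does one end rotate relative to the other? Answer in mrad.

10.2 mrad

J = πd⁴/32 = π(0.0609)⁴/32 = 1.350×10^-6 m⁴.
θ = T·L/(G·J) = 896.0 × 0.583 / (38.1×10⁹ × 1.350×10^-6) = 0.01015 rad.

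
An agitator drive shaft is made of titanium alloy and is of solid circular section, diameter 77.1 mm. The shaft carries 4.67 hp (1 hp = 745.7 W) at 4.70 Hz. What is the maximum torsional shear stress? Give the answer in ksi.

0.190 ksi

ω = 2π·4.70 = 29.53 rad/s, so T = P/ω = 4.67×745.7 / 29.53 = 117.9 N·m.
J = πd⁴/32 = π(0.0771)⁴/32 = 3.469×10^-6 m⁴.
τ_max = T·r/J = 117.9 × 0.0385 / 3.469×10^-6 = 1.310×10^6 Pa.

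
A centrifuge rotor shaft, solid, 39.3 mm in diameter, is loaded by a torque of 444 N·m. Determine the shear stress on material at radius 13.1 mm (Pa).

2.48e7 Pa

J = πd⁴/32 = π(0.0393)⁴/32 = 2.342×10^-7 m⁴.
Shear stress varies linearly with radius: τ = T·r/J = 444.0 × 0.0131 / 2.342×10^-7 = 2.484×10^7 Pa.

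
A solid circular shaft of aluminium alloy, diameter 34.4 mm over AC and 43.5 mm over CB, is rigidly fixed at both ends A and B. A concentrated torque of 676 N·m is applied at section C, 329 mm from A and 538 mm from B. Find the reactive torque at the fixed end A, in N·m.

Compatibility: T_A·a/J_AC = T_B·b/J_CB with T_A + T_B = T₀.
J_AC = 1.37×10^-7 m⁴, J_CB = 3.52×10^-7 m⁴, so T_A = T₀·(J_AC/a)/((J_AC/a)+(J_CB/b)) = 263.7 N·m, T_B = 412.3 N·m.

264 N·m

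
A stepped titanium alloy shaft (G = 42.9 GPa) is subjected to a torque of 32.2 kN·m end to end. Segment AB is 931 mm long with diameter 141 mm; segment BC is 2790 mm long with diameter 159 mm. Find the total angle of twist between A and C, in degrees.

2.94°

J_AB = π(0.141)⁴/32 = 3.88×10^-5 m⁴; J_BC = π(0.159)⁴/32 = 6.27×10^-5 m⁴.
θ = (T/G)·Σ L_i/J_i = (32200/42.9×10⁹)·(0.931/3.88×10^-5 + 2.79/6.27×10^-5) = 0.05138 rad.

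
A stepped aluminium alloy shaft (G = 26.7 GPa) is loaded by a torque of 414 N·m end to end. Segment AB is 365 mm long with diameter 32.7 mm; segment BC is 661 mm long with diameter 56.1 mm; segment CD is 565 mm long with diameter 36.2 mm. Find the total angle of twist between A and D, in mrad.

113 mrad

J_AB = π(0.0327)⁴/32 = 1.12×10^-7 m⁴; J_BC = π(0.0561)⁴/32 = 9.72×10^-7 m⁴; J_CD = π(0.0362)⁴/32 = 1.69×10^-7 m⁴.
θ = (T/G)·Σ L_i/J_i = (414.0/26.7×10⁹)·(0.365/1.12×10^-7 + 0.661/9.72×10^-7 + 0.565/1.69×10^-7) = 0.1129 rad.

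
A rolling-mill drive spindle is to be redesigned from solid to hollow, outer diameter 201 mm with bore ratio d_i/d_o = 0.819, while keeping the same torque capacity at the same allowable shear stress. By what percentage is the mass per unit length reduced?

Equal τ_max and T ⇒ the solid shaft needs d_s³ = d_o³(1−k⁴), so d_s = 201·(1−0.819⁴)^(1/3) = 164.7 mm.
Area ratio A_h/A_s = d_o²(1−k²)/d_s² = (1−k²)/(1−k⁴)^(2/3) = 0.4904.
Mass saving = 1 − 0.4904 = 51.0 %.

51.0 %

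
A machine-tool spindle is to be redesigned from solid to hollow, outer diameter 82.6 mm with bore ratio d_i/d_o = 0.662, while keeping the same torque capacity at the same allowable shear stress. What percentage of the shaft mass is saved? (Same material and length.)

Equal τ_max and T ⇒ the solid shaft needs d_s³ = d_o³(1−k⁴), so d_s = 82.6·(1−0.662⁴)^(1/3) = 76.93 mm.
Area ratio A_h/A_s = d_o²(1−k²)/d_s² = (1−k²)/(1−k⁴)^(2/3) = 0.6476.
Mass saving = 1 − 0.6476 = 35.2 %.

35.2 %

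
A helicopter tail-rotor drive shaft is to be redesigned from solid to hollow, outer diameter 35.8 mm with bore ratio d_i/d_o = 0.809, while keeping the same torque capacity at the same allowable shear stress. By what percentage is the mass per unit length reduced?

49.8 %

Equal τ_max and T ⇒ the solid shaft needs d_s³ = d_o³(1−k⁴), so d_s = 35.8·(1−0.809⁴)^(1/3) = 29.71 mm.
Area ratio A_h/A_s = d_o²(1−k²)/d_s² = (1−k²)/(1−k⁴)^(2/3) = 0.5016.
Mass saving = 1 − 0.5016 = 49.8 %.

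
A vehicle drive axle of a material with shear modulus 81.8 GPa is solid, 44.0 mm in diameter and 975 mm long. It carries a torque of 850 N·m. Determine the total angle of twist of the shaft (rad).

J = πd⁴/32 = π(0.0440)⁴/32 = 3.680×10^-7 m⁴.
θ = T·L/(G·J) = 850.0 × 0.975 / (81.8×10⁹ × 3.680×10^-7) = 0.02753 rad.

0.0275 rad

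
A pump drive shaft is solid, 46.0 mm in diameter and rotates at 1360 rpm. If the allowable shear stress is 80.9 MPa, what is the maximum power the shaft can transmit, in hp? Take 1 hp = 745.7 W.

J = πd⁴/32 = π(0.0460)⁴/32 = 4.396×10^-7 m⁴.
T_max = τ_allow·J/r = 8.09×10^7 × 4.396×10^-7 / 0.0230 = 1546 N·m.
ω = 2π·1360/60 = 142.4 rad/s, so P_max = T_max·ω = 2.202×10^5 W.

295 hp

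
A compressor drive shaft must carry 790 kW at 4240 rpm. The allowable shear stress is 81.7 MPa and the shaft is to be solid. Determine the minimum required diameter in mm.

48.0 mm

ω = 2π·4240/60 = 444.0 rad/s, so T = P/ω = 790×10³ / 444.0 = 1779 N·m.
For a solid shaft τ_max = 16T/(πd³), so d = (16T/(π τ_allow))^(1/3) = (16·1779/(π·8.17×10^7))^(1/3) = 0.04805 m.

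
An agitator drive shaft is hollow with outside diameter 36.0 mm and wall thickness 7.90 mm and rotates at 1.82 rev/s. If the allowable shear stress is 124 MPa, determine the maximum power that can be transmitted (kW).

J = π(d_o⁴ − d_i⁴)/32 = π(0.0360⁴ − 0.0202⁴)/32 = 1.486×10^-7 m⁴.
T_max = τ_allow·J/r = 1.24×10^8 × 1.486×10^-7 / 0.0180 = 1023 N·m.
ω = 2π·1.82 = 11.44 rad/s, so P_max = T_max·ω = 1.170×10^4 W.

11.7 kW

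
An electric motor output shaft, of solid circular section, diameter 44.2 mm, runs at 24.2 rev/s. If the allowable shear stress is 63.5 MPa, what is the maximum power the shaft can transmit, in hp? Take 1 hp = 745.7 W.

220 hp

J = πd⁴/32 = π(0.0442)⁴/32 = 3.747×10^-7 m⁴.
T_max = τ_allow·J/r = 6.35×10^7 × 3.747×10^-7 / 0.0221 = 1077 N·m.
ω = 2π·24.2 = 152.1 rad/s, so P_max = T_max·ω = 1.637×10^5 W.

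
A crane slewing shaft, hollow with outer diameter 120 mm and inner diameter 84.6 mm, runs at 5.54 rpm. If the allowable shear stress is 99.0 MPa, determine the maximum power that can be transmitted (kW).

14.7 kW

J = π(d_o⁴ − d_i⁴)/32 = π(0.120⁴ − 0.0846⁴)/32 = 1.533×10^-5 m⁴.
T_max = τ_allow·J/r = 9.90×10^7 × 1.533×10^-5 / 0.0600 = 25290 N·m.
ω = 2π·5.54/60 = 0.5801 rad/s, so P_max = T_max·ω = 1.467×10^4 W.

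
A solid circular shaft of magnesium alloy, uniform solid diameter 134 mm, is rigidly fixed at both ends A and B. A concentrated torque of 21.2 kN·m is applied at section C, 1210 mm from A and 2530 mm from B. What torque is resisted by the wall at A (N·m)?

14300 N·m

With uniform GJ and both ends fixed, compatibility θ_AC = θ_CB gives T_A·a = T_B·b, together with T_A + T_B = T₀.
T_A = T₀·b/(a+b) = 21200·2530/3740 = 14340 N·m; T_B = 6859 N·m.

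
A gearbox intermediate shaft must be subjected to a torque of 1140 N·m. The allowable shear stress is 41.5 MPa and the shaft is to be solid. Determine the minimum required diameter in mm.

For a solid shaft τ_max = 16T/(πd³), so d = (16T/(π τ_allow))^(1/3) = (16·1140/(π·4.15×10^7))^(1/3) = 0.05191 m.

51.9 mm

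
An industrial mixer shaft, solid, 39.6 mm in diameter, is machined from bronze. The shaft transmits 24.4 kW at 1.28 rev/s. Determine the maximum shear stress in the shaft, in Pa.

ω = 2π·1.28 = 8.042 rad/s, so T = P/ω = 24.4×10³ / 8.042 = 3034 N·m.
J = πd⁴/32 = π(0.0396)⁴/32 = 2.414×10^-7 m⁴.
τ_max = T·r/J = 3034 × 0.0198 / 2.414×10^-7 = 2.488×10^8 Pa.

2.49e8 Pa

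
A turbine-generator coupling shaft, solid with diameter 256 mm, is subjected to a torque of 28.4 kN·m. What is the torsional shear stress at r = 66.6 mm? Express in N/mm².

4.49 N/mm²

J = πd⁴/32 = π(0.256)⁴/32 = 4.217×10^-4 m⁴.
Shear stress varies linearly with radius: τ = T·r/J = 28400 × 0.0666 / 4.217×10^-4 = 4.486×10^6 Pa.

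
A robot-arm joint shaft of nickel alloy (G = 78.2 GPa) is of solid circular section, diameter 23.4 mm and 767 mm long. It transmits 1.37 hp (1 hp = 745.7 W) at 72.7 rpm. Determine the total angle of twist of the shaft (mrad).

44.7 mrad

ω = 2π·72.7/60 = 7.613 rad/s, so T = P/ω = 1.37×745.7 / 7.613 = 134.2 N·m.
J = πd⁴/32 = π(0.0234)⁴/32 = 2.943×10^-8 m⁴.
θ = T·L/(G·J) = 134.2 × 0.767 / (78.2×10⁹ × 2.943×10^-8) = 0.04471 rad.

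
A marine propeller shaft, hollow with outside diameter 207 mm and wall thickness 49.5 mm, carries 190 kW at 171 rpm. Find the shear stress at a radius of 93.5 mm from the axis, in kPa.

ω = 2π·171/60 = 17.91 rad/s, so T = P/ω = 190×10³ / 17.91 = 10610 N·m.
J = π(d_o⁴ − d_i⁴)/32 = π(0.207⁴ − 0.108⁴)/32 = 1.669×10^-4 m⁴.
Shear stress varies linearly with radius: τ = T·r/J = 10610 × 0.0935 / 1.669×10^-4 = 5.944×10^6 Pa.

5940 kPa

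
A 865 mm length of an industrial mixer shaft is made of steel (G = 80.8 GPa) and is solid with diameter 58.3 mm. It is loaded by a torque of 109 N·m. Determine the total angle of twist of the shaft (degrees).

0.0589°

J = πd⁴/32 = π(0.0583)⁴/32 = 1.134×10^-6 m⁴.
θ = T·L/(G·J) = 109.0 × 0.865 / (80.8×10⁹ × 1.134×10^-6) = 1.029×10^-3 rad.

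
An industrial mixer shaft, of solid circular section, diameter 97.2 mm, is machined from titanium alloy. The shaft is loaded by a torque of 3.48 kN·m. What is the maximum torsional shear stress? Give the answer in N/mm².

19.3 N/mm²

J = πd⁴/32 = π(0.0972)⁴/32 = 8.763×10^-6 m⁴.
τ_max = T·r/J = 3480 × 0.0486 / 8.763×10^-6 = 1.930×10^7 Pa.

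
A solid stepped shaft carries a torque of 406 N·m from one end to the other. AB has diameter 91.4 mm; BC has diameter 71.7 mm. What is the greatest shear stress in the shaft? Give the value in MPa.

Under the same torque, τ_max = 16T/(πd³) is largest where d is smallest — segment BC (d = 71.7 mm).
τ_max = 16·406.0/(π·(0.0717)³) = 5.610×10^6 Pa.

5.61 MPa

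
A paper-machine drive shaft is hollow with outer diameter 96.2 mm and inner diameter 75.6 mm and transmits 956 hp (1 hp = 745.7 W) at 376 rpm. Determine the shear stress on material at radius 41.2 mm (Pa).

1.43e8 Pa

ω = 2π·376/60 = 39.37 rad/s, so T = P/ω = 956×745.7 / 39.37 = 18110 N·m.
J = π(d_o⁴ − d_i⁴)/32 = π(0.0962⁴ − 0.0756⁴)/32 = 5.201×10^-6 m⁴.
Shear stress varies linearly with radius: τ = T·r/J = 18110 × 0.0412 / 5.201×10^-6 = 1.434×10^8 Pa.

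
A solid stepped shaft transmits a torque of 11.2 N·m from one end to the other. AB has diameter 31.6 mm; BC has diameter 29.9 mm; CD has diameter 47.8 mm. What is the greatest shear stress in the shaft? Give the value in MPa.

2.13 MPa

Under the same torque, τ_max = 16T/(πd³) is largest where d is smallest — segment BC (d = 29.9 mm).
τ_max = 16·11.20/(π·(0.0299)³) = 2.134×10^6 Pa.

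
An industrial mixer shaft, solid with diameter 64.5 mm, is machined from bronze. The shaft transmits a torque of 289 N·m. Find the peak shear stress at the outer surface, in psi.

J = πd⁴/32 = π(0.0645)⁴/32 = 1.699×10^-6 m⁴.
τ_max = T·r/J = 289.0 × 0.0323 / 1.699×10^-6 = 5.485×10^6 Pa.

796 psi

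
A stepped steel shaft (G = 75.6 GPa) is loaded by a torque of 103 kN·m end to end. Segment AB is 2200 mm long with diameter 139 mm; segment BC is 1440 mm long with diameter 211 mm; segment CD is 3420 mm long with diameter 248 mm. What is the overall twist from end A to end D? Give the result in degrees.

J_AB = π(0.139)⁴/32 = 3.66×10^-5 m⁴; J_BC = π(0.211)⁴/32 = 1.95×10^-4 m⁴; J_CD = π(0.248)⁴/32 = 3.71×10^-4 m⁴.
θ = (T/G)·Σ L_i/J_i = (103000/75.6×10⁹)·(2.20/3.66×10^-5 + 1.44/1.95×10^-4 + 3.42/3.71×10^-4) = 0.1044 rad.

5.98°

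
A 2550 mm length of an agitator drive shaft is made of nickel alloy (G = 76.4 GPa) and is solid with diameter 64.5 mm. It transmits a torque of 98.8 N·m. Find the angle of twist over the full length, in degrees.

0.111°

J = πd⁴/32 = π(0.0645)⁴/32 = 1.699×10^-6 m⁴.
θ = T·L/(G·J) = 98.80 × 2.55 / (76.4×10⁹ × 1.699×10^-6) = 1.941×10^-3 rad.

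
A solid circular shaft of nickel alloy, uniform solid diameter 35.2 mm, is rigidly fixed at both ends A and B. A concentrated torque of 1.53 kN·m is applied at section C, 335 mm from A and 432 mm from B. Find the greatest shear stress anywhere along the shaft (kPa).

101000 kPa

With uniform GJ and both ends fixed, compatibility θ_AC = θ_CB gives T_A·a = T_B·b, together with T_A + T_B = T₀.
T_A = T₀·b/(a+b) = 1530·432/767.0 = 861.7 N·m; T_B = 668.3 N·m.
τ in each portion: τ_AC = 1.01×10^8 Pa, τ_CB = 7.80×10^7 Pa; maximum is in AC.
τ_max = T_AC·r/J = 861.7·0.0176/1.51×10^-7 = 1.006×10^8 Pa.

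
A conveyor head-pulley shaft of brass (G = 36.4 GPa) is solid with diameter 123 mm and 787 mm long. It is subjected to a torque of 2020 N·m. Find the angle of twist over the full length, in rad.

J = πd⁴/32 = π(0.123)⁴/32 = 2.247×10^-5 m⁴.
θ = T·L/(G·J) = 2020 × 0.787 / (36.4×10⁹ × 2.247×10^-5) = 1.944×10^-3 rad.

0.00194 rad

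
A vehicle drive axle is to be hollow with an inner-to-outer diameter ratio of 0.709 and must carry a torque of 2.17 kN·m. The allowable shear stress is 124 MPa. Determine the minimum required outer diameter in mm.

For a hollow shaft with d_i/d_o = 0.709: τ_max = 16T/(π d_o³ (1−k⁴)), so d_o = [16T/(π τ_allow (1−k⁴))]^(1/3) = [16·2170/(π·1.24×10^8·0.7473)]^(1/3) = 0.04922 m.

49.2 mm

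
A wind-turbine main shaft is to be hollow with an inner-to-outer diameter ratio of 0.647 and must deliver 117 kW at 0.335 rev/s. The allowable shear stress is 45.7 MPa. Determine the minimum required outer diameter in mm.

196 mm

ω = 2π·0.335 = 2.105 rad/s, so T = P/ω = 117×10³ / 2.105 = 55590 N·m.
For a hollow shaft with d_i/d_o = 0.647: τ_max = 16T/(π d_o³ (1−k⁴)), so d_o = [16T/(π τ_allow (1−k⁴))]^(1/3) = [16·55590/(π·4.57×10^7·0.8248)]^(1/3) = 0.1958 m.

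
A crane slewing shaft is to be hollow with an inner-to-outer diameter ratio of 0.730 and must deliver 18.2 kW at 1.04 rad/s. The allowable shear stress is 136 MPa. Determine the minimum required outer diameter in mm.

97.1 mm

ω = 1.04 rad/s, so T = P/ω = 18.2×10³ / 1.040 = 17500 N·m.
For a hollow shaft with d_i/d_o = 0.730: τ_max = 16T/(π d_o³ (1−k⁴)), so d_o = [16T/(π τ_allow (1−k⁴))]^(1/3) = [16·17500/(π·1.36×10^8·0.7160)]^(1/3) = 0.09709 m.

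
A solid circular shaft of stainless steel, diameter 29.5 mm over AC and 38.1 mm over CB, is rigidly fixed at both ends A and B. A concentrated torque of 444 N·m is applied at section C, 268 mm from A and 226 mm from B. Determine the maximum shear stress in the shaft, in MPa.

Compatibility: T_A·a/J_AC = T_B·b/J_CB with T_A + T_B = T₀.
J_AC = 7.44×10^-8 m⁴, J_CB = 2.07×10^-7 m⁴, so T_A = T₀·(J_AC/a)/((J_AC/a)+(J_CB/b)) = 103.3 N·m, T_B = 340.7 N·m.
τ in each portion: τ_AC = 2.05×10^7 Pa, τ_CB = 3.14×10^7 Pa; maximum is in CB.
τ_max = T_CB·r/J = 340.7·0.0191/2.07×10^-7 = 3.138×10^7 Pa.

31.4 MPa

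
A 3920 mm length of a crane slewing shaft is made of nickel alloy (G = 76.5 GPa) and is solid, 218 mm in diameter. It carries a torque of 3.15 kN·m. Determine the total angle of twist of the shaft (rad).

7.28e-4 rad

J = πd⁴/32 = π(0.218)⁴/32 = 2.217×10^-4 m⁴.
θ = T·L/(G·J) = 3150 × 3.92 / (76.5×10⁹ × 2.217×10^-4) = 7.280×10^-4 rad.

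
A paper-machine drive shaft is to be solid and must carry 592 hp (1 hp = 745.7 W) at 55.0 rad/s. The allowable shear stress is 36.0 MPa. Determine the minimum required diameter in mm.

ω = 55.0 rad/s, so T = P/ω = 592×745.7 / 55.00 = 8026 N·m.
For a solid shaft τ_max = 16T/(πd³), so d = (16T/(π τ_allow))^(1/3) = (16·8026/(π·3.60×10^7))^(1/3) = 0.1043 m.

104 mm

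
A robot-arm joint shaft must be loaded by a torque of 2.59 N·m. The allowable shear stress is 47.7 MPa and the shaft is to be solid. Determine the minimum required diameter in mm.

6.52 mm

For a solid shaft τ_max = 16T/(πd³), so d = (16T/(π τ_allow))^(1/3) = (16·2.590/(π·4.77×10^7))^(1/3) = 0.006515 m.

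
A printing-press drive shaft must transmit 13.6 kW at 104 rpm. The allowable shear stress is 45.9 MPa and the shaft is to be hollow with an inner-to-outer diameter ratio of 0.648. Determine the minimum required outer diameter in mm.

ω = 2π·104/60 = 10.89 rad/s, so T = P/ω = 13.6×10³ / 10.89 = 1249 N·m.
For a hollow shaft with d_i/d_o = 0.648: τ_max = 16T/(π d_o³ (1−k⁴)), so d_o = [16T/(π τ_allow (1−k⁴))]^(1/3) = [16·1249/(π·4.59×10^7·0.8237)]^(1/3) = 0.05520 m.

55.2 mm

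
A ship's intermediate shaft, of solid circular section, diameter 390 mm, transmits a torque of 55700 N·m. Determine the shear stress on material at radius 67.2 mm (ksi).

J = πd⁴/32 = π(0.390)⁴/32 = 2.271×10^-3 m⁴.
Shear stress varies linearly with radius: τ = T·r/J = 55700 × 0.0672 / 2.271×10^-3 = 1.648×10^6 Pa.

0.239 ksi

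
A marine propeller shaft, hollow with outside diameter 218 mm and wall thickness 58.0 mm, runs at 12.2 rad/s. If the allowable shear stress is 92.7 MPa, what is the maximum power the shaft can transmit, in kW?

2190 kW

J = π(d_o⁴ − d_i⁴)/32 = π(0.218⁴ − 0.102⁴)/32 = 2.111×10^-4 m⁴.
T_max = τ_allow·J/r = 9.27×10^7 × 2.111×10^-4 / 0.109 = 179500 N·m.
ω = 12.2 rad/s, so P_max = T_max·ω = 2.190×10^6 W.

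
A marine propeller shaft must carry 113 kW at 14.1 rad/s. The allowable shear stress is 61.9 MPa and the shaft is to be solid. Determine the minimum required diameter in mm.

ω = 14.1 rad/s, so T = P/ω = 113×10³ / 14.10 = 8014 N·m.
For a solid shaft τ_max = 16T/(πd³), so d = (16T/(π τ_allow))^(1/3) = (16·8014/(π·6.19×10^7))^(1/3) = 0.08704 m.

87.0 mm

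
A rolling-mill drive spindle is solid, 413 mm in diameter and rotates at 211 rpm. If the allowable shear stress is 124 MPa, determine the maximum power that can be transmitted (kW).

37900 kW

J = πd⁴/32 = π(0.413)⁴/32 = 2.856×10^-3 m⁴.
T_max = τ_allow·J/r = 1.24×10^8 × 2.856×10^-3 / 0.206 = 1.715e6 N·m.
ω = 2π·211/60 = 22.10 rad/s, so P_max = T_max·ω = 3.790×10^7 W.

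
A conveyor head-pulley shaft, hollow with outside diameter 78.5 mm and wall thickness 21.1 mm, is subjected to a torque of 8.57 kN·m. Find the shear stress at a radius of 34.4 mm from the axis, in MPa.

82.9 MPa

J = π(d_o⁴ − d_i⁴)/32 = π(0.0785⁴ − 0.0363⁴)/32 = 3.558×10^-6 m⁴.
Shear stress varies linearly with radius: τ = T·r/J = 8570 × 0.0344 / 3.558×10^-6 = 8.287×10^7 Pa.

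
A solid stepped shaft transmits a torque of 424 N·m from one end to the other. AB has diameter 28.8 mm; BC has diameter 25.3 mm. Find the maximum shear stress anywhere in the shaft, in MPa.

Under the same torque, τ_max = 16T/(πd³) is largest where d is smallest — segment BC (d = 25.3 mm).
τ_max = 16·424.0/(π·(0.0253)³) = 1.333×10^8 Pa.

133 MPa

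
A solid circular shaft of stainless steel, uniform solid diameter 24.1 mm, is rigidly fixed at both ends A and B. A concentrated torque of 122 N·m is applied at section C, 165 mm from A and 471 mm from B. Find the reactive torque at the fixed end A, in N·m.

90.3 N·m

With uniform GJ and both ends fixed, compatibility θ_AC = θ_CB gives T_A·a = T_B·b, together with T_A + T_B = T₀.
T_A = T₀·b/(a+b) = 122.0·471/636.0 = 90.35 N·m; T_B = 31.65 N·m.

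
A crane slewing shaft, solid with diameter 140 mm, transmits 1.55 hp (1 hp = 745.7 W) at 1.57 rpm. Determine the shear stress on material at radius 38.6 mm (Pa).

ω = 2π·1.57/60 = 0.1644 rad/s, so T = P/ω = 1.55×745.7 / 0.1644 = 7030 N·m.
J = πd⁴/32 = π(0.140)⁴/32 = 3.771×10^-5 m⁴.
Shear stress varies linearly with radius: τ = T·r/J = 7030 × 0.0386 / 3.771×10^-5 = 7.195×10^6 Pa.

7.20e6 Pa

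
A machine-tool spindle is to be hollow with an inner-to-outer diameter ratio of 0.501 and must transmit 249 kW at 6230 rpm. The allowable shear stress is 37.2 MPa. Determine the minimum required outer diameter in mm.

ω = 2π·6230/60 = 652.4 rad/s, so T = P/ω = 249×10³ / 652.4 = 381.7 N·m.
For a hollow shaft with d_i/d_o = 0.501: τ_max = 16T/(π d_o³ (1−k⁴)), so d_o = [16T/(π τ_allow (1−k⁴))]^(1/3) = [16·381.7/(π·3.72×10^7·0.9370)]^(1/3) = 0.03821 m.

38.2 mm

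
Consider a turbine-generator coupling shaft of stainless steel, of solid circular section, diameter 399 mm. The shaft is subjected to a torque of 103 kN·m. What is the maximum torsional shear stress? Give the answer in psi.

1200 psi

J = πd⁴/32 = π(0.399)⁴/32 = 2.488×10^-3 m⁴.
τ_max = T·r/J = 103000 × 0.200 / 2.488×10^-3 = 8.258×10^6 Pa.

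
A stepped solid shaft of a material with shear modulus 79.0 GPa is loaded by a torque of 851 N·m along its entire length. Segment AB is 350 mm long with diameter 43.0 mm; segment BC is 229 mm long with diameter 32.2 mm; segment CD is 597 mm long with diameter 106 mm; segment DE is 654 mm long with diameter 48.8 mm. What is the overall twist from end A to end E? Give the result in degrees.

2.74°

J_AB = π(0.0430)⁴/32 = 3.36×10^-7 m⁴; J_BC = π(0.0322)⁴/32 = 1.06×10^-7 m⁴; J_CD = π(0.106)⁴/32 = 1.24×10^-5 m⁴; J_DE = π(0.0488)⁴/32 = 5.57×10^-7 m⁴.
θ = (T/G)·Σ L_i/J_i = (851.0/79.0×10⁹)·(0.350/3.36×10^-7 + 0.229/1.06×10^-7 + 0.597/1.24×10^-5 + 0.654/5.57×10^-7) = 0.04778 rad.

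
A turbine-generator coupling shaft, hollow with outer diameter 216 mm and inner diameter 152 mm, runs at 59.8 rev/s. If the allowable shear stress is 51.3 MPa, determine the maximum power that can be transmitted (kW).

28800 kW

J = π(d_o⁴ − d_i⁴)/32 = π(0.216⁴ − 0.152⁴)/32 = 1.613×10^-4 m⁴.
T_max = τ_allow·J/r = 5.13×10^7 × 1.613×10^-4 / 0.108 = 76620 N·m.
ω = 2π·59.8 = 375.7 rad/s, so P_max = T_max·ω = 2.879×10^7 W.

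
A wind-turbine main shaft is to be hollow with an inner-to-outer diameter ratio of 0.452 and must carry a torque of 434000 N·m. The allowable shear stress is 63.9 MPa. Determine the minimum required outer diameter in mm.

For a hollow shaft with d_i/d_o = 0.452: τ_max = 16T/(π d_o³ (1−k⁴)), so d_o = [16T/(π τ_allow (1−k⁴))]^(1/3) = [16·434000/(π·6.39×10^7·0.9583)]^(1/3) = 0.3305 m.

330 mm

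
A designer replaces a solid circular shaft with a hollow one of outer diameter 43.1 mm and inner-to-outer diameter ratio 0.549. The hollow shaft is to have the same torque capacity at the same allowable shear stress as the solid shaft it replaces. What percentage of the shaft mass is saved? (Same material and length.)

Equal τ_max and T ⇒ the solid shaft needs d_s³ = d_o³(1−k⁴), so d_s = 43.1·(1−0.549⁴)^(1/3) = 41.75 mm.
Area ratio A_h/A_s = d_o²(1−k²)/d_s² = (1−k²)/(1−k⁴)^(2/3) = 0.7444.
Mass saving = 1 − 0.7444 = 25.6 %.

25.6 %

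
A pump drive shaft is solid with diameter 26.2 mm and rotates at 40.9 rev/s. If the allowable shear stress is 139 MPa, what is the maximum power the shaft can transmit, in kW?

J = πd⁴/32 = π(0.0262)⁴/32 = 4.626×10^-8 m⁴.
T_max = τ_allow·J/r = 1.39×10^8 × 4.626×10^-8 / 0.0131 = 490.8 N·m.
ω = 2π·40.9 = 257.0 rad/s, so P_max = T_max·ω = 1.261×10^5 W.

126 kW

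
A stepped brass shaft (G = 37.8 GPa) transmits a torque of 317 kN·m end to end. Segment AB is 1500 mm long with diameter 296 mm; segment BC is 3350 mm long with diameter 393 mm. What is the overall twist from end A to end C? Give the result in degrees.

1.64°

J_AB = π(0.296)⁴/32 = 7.54×10^-4 m⁴; J_BC = π(0.393)⁴/32 = 2.34×10^-3 m⁴.
θ = (T/G)·Σ L_i/J_i = (317000/37.8×10⁹)·(1.50/7.54×10^-4 + 3.35/2.34×10^-3) = 0.02869 rad.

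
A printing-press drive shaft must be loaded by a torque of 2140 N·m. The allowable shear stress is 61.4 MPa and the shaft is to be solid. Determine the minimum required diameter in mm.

56.2 mm

For a solid shaft τ_max = 16T/(πd³), so d = (16T/(π τ_allow))^(1/3) = (16·2140/(π·6.14×10^7))^(1/3) = 0.05620 m.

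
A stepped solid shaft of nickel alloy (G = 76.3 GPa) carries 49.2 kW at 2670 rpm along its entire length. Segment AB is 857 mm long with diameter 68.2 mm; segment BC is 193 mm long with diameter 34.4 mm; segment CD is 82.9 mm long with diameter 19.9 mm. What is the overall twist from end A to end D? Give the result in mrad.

ω = 2π·2670/60 = 279.6 rad/s, so T = P/ω = 49.2×10³ / 279.6 = 176.0 N·m.
J_AB = π(0.0682)⁴/32 = 2.12×10^-6 m⁴; J_BC = π(0.0344)⁴/32 = 1.37×10^-7 m⁴; J_CD = π(0.0199)⁴/32 = 1.54×10^-8 m⁴.
θ = (T/G)·Σ L_i/J_i = (176.0/76.3×10⁹)·(0.857/2.12×10^-6 + 0.193/1.37×10^-7 + 0.0829/1.54×10^-8) = 0.01659 rad.

16.6 mrad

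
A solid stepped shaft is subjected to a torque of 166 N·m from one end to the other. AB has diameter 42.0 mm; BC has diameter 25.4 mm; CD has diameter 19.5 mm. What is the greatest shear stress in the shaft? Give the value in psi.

16500 psi

Under the same torque, τ_max = 16T/(πd³) is largest where d is smallest — segment CD (d = 19.5 mm).
τ_max = 16·166.0/(π·(0.0195)³) = 1.140×10^8 Pa.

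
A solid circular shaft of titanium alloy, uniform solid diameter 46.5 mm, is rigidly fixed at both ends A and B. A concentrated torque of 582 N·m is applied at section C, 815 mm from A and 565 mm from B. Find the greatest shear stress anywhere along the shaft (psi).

2530 psi

With uniform GJ and both ends fixed, compatibility θ_AC = θ_CB gives T_A·a = T_B·b, together with T_A + T_B = T₀.
T_A = T₀·b/(a+b) = 582.0·565/1380 = 238.3 N·m; T_B = 343.7 N·m.
τ in each portion: τ_AC = 1.21×10^7 Pa, τ_CB = 1.74×10^7 Pa; maximum is in CB.
τ_max = T_CB·r/J = 343.7·0.0232/4.59×10^-7 = 1.741×10^7 Pa.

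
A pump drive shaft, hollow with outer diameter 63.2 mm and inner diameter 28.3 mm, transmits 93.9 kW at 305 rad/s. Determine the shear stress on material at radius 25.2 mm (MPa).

ω = 305 rad/s, so T = P/ω = 93.9×10³ / 305.0 = 307.9 N·m.
J = π(d_o⁴ − d_i⁴)/32 = π(0.0632⁴ − 0.0283⁴)/32 = 1.503×10^-6 m⁴.
Shear stress varies linearly with radius: τ = T·r/J = 307.9 × 0.0252 / 1.503×10^-6 = 5.161×10^6 Pa.

5.16 MPa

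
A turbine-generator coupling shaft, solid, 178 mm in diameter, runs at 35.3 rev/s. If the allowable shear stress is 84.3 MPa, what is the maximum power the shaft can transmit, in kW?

20700 kW

J = πd⁴/32 = π(0.178)⁴/32 = 9.856×10^-5 m⁴.
T_max = τ_allow·J/r = 8.43×10^7 × 9.856×10^-5 / 0.0890 = 93350 N·m.
ω = 2π·35.3 = 221.8 rad/s, so P_max = T_max·ω = 2.070×10^7 W.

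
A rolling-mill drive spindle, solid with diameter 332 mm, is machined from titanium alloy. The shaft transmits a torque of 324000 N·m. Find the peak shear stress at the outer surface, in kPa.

J = πd⁴/32 = π(0.332)⁴/32 = 1.193×10^-3 m⁴.
τ_max = T·r/J = 324000 × 0.166 / 1.193×10^-3 = 4.509×10^7 Pa.

45100 kPa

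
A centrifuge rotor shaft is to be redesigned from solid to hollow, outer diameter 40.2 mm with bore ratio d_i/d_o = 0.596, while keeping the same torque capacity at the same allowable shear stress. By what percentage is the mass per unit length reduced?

29.5 %

Equal τ_max and T ⇒ the solid shaft needs d_s³ = d_o³(1−k⁴), so d_s = 40.2·(1−0.596⁴)^(1/3) = 38.43 mm.
Area ratio A_h/A_s = d_o²(1−k²)/d_s² = (1−k²)/(1−k⁴)^(2/3) = 0.7054.
Mass saving = 1 − 0.7054 = 29.5 %.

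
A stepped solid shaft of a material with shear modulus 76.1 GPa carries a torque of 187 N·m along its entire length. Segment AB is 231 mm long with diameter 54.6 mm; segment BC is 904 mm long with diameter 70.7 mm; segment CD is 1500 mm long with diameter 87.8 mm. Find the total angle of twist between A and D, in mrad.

2.19 mrad

J_AB = π(0.0546)⁴/32 = 8.73×10^-7 m⁴; J_BC = π(0.0707)⁴/32 = 2.45×10^-6 m⁴; J_CD = π(0.0878)⁴/32 = 5.83×10^-6 m⁴.
θ = (T/G)·Σ L_i/J_i = (187.0/76.1×10⁹)·(0.231/8.73×10^-7 + 0.904/2.45×10^-6 + 1.50/5.83×10^-6) = 2.188×10^-3 rad.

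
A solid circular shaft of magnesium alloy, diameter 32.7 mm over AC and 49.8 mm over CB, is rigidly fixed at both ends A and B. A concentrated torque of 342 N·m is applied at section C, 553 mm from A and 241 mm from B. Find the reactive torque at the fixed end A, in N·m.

Compatibility: T_A·a/J_AC = T_B·b/J_CB with T_A + T_B = T₀.
J_AC = 1.12×10^-7 m⁴, J_CB = 6.04×10^-7 m⁴, so T_A = T₀·(J_AC/a)/((J_AC/a)+(J_CB/b)) = 25.63 N·m, T_B = 316.4 N·m.

25.6 N·m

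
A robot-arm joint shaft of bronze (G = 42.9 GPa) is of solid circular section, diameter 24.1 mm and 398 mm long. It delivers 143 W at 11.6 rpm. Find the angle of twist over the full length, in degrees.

ω = 2π·11.6/60 = 1.215 rad/s, so T = P/ω = 143 / 1.215 = 117.7 N·m.
J = πd⁴/32 = π(0.0241)⁴/32 = 3.312×10^-8 m⁴.
θ = T·L/(G·J) = 117.7 × 0.398 / (42.9×10⁹ × 3.312×10^-8) = 0.03298 rad.

1.89°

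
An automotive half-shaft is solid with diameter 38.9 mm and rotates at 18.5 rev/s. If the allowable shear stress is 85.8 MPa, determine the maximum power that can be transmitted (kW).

J = πd⁴/32 = π(0.0389)⁴/32 = 2.248×10^-7 m⁴.
T_max = τ_allow·J/r = 8.58×10^7 × 2.248×10^-7 / 0.0194 = 991.7 N·m.
ω = 2π·18.5 = 116.2 rad/s, so P_max = T_max·ω = 1.153×10^5 W.

115 kW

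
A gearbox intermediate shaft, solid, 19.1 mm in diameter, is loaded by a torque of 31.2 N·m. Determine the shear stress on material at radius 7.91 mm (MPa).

J = πd⁴/32 = π(0.0191)⁴/32 = 1.307×10^-8 m⁴.
Shear stress varies linearly with radius: τ = T·r/J = 31.20 × 0.00791 / 1.307×10^-8 = 1.889×10^7 Pa.

18.9 MPa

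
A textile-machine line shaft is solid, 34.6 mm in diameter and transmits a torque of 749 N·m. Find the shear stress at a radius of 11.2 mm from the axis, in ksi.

8.65 ksi

J = πd⁴/32 = π(0.0346)⁴/32 = 1.407×10^-7 m⁴.
Shear stress varies linearly with radius: τ = T·r/J = 749.0 × 0.0112 / 1.407×10^-7 = 5.962×10^7 Pa.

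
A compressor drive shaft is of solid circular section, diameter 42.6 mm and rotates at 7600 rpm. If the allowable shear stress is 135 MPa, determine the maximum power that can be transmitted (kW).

1630 kW

J = πd⁴/32 = π(0.0426)⁴/32 = 3.233×10^-7 m⁴.
T_max = τ_allow·J/r = 1.35×10^8 × 3.233×10^-7 / 0.0213 = 2049 N·m.
ω = 2π·7600/60 = 795.9 rad/s, so P_max = T_max·ω = 1.631×10^6 W.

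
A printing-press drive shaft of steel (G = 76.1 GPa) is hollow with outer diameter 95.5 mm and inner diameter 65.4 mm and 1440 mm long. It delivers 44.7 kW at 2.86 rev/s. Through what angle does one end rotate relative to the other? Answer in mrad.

7.39 mrad

ω = 2π·2.86 = 17.97 rad/s, so T = P/ω = 44.7×10³ / 17.97 = 2487 N·m.
J = π(d_o⁴ − d_i⁴)/32 = π(0.0955⁴ − 0.0654⁴)/32 = 6.370×10^-6 m⁴.
θ = T·L/(G·J) = 2487 × 1.44 / (76.1×10⁹ × 6.370×10^-6) = 7.389×10^-3 rad.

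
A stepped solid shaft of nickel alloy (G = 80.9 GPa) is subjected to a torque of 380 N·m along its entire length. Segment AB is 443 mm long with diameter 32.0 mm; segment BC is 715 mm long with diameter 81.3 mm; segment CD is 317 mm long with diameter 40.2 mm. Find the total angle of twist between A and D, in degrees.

1.54°

J_AB = π(0.0320)⁴/32 = 1.03×10^-7 m⁴; J_BC = π(0.0813)⁴/32 = 4.29×10^-6 m⁴; J_CD = π(0.0402)⁴/32 = 2.56×10^-7 m⁴.
θ = (T/G)·Σ L_i/J_i = (380.0/80.9×10⁹)·(0.443/1.03×10^-7 + 0.715/4.29×10^-6 + 0.317/2.56×10^-7) = 0.02680 rad.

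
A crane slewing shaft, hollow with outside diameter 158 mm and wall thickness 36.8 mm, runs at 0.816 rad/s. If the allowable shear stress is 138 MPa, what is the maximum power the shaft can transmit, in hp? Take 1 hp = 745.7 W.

J = π(d_o⁴ − d_i⁴)/32 = π(0.158⁴ − 0.0844⁴)/32 = 5.620×10^-5 m⁴.
T_max = τ_allow·J/r = 1.38×10^8 × 5.620×10^-5 / 0.0790 = 98170 N·m.
ω = 0.816 rad/s, so P_max = T_max·ω = 8.011×10^4 W.

107 hp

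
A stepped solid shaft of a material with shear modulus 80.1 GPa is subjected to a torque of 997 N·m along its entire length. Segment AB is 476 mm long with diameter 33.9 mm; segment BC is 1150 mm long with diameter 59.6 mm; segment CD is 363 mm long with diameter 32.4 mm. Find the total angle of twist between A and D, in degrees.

J_AB = π(0.0339)⁴/32 = 1.30×10^-7 m⁴; J_BC = π(0.0596)⁴/32 = 1.24×10^-6 m⁴; J_CD = π(0.0324)⁴/32 = 1.08×10^-7 m⁴.
θ = (T/G)·Σ L_i/J_i = (997.0/80.1×10⁹)·(0.476/1.30×10^-7 + 1.15/1.24×10^-6 + 0.363/1.08×10^-7) = 0.09901 rad.

5.67°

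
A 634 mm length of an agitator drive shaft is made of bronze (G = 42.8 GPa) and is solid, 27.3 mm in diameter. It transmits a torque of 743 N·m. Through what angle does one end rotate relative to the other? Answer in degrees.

11.6°

J = πd⁴/32 = π(0.0273)⁴/32 = 5.453×10^-8 m⁴.
θ = T·L/(G·J) = 743.0 × 0.634 / (42.8×10⁹ × 5.453×10^-8) = 0.2018 rad.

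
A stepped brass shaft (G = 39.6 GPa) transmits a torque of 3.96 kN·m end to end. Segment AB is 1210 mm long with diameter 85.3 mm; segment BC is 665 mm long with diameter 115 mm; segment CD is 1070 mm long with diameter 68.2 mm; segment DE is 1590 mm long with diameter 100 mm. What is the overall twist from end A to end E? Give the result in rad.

J_AB = π(0.0853)⁴/32 = 5.20×10^-6 m⁴; J_BC = π(0.115)⁴/32 = 1.72×10^-5 m⁴; J_CD = π(0.0682)⁴/32 = 2.12×10^-6 m⁴; J_DE = π(0.100)⁴/32 = 9.82×10^-6 m⁴.
θ = (T/G)·Σ L_i/J_i = (3960/39.6×10⁹)·(1.21/5.20×10^-6 + 0.665/1.72×10^-5 + 1.07/2.12×10^-6 + 1.59/9.82×10^-6) = 0.09373 rad.

0.0937 rad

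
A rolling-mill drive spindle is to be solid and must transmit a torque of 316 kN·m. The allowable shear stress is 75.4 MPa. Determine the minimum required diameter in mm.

For a solid shaft τ_max = 16T/(πd³), so d = (16T/(π τ_allow))^(1/3) = (16·316000/(π·7.54×10^7))^(1/3) = 0.2774 m.

277 mm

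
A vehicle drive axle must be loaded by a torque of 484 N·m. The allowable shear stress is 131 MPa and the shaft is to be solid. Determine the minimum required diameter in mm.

26.6 mm

For a solid shaft τ_max = 16T/(πd³), so d = (16T/(π τ_allow))^(1/3) = (16·484.0/(π·1.31×10^8))^(1/3) = 0.02660 m.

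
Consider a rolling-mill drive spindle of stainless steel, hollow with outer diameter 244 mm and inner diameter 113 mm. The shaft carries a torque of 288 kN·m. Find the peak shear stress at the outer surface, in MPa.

106 MPa

J = π(d_o⁴ − d_i⁴)/32 = π(0.244⁴ − 0.113⁴)/32 = 3.320×10^-4 m⁴.
τ_max = T·r/J = 288000 × 0.122 / 3.320×10^-4 = 1.058×10^8 Pa.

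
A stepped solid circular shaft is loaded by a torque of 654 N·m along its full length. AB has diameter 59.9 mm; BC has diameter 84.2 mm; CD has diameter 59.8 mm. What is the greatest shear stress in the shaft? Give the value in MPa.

Under the same torque, τ_max = 16T/(πd³) is largest where d is smallest — segment CD (d = 59.8 mm).
τ_max = 16·654.0/(π·(0.0598)³) = 1.558×10^7 Pa.

15.6 MPa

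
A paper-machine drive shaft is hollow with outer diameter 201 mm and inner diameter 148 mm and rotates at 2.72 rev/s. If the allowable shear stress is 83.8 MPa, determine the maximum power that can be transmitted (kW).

1610 kW

J = π(d_o⁴ − d_i⁴)/32 = π(0.201⁴ − 0.148⁴)/32 = 1.131×10^-4 m⁴.
T_max = τ_allow·J/r = 8.38×10^7 × 1.131×10^-4 / 0.101 = 94340 N·m.
ω = 2π·2.72 = 17.09 rad/s, so P_max = T_max·ω = 1.612×10^6 W.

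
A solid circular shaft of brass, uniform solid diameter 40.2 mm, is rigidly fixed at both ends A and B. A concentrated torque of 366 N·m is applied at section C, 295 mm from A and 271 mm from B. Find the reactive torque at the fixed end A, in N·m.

With uniform GJ and both ends fixed, compatibility θ_AC = θ_CB gives T_A·a = T_B·b, together with T_A + T_B = T₀.
T_A = T₀·b/(a+b) = 366.0·271/566.0 = 175.2 N·m; T_B = 190.8 N·m.

175 N·m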